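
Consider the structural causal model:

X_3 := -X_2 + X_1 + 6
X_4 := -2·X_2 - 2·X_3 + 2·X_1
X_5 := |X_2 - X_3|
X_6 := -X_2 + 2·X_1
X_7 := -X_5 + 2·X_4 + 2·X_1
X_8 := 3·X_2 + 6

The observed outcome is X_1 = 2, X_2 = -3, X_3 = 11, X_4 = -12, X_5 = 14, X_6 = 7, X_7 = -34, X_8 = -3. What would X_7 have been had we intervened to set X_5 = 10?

-30

Under do(X_5=10), the mechanism X_5 := |X_2 - X_3| is discarded; X_5 is fixed at 10.
X_3 = -X_2 + X_1 + 6  [with X_2=-3, X_1=2]  = 11
X_4 = -2·X_2 - 2·X_3 + 2·X_1  [with X_2=-3, X_3=11, X_1=2]  = -12
X_7 = -X_5 + 2·X_4 + 2·X_1  [with X_5=10, X_4=-12, X_1=2]  = -30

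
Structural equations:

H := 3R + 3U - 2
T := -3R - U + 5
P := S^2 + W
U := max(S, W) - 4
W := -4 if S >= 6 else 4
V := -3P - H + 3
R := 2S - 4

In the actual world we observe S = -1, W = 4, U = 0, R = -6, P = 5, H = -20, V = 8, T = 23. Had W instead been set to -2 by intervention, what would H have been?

Under do(W=-2), the mechanism W := -4 if S >= 6 else 4 is discarded; W is fixed at -2.
U = max(S, W) - 4  [with S=-1, W=-2]  = -5
R = 2S - 4  [with S=-1]  = -6
H = 3R + 3U - 2  [with R=-6, U=-5]  = -35

-35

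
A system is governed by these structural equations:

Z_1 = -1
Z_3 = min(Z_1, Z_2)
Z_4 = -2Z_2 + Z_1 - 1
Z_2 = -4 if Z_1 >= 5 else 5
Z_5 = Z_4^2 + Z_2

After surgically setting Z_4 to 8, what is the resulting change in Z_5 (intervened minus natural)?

-80

Intervening sets Z_4 = 8 and removes its equation (Z_4 = -2Z_2 + Z_1 - 1).
Z_2 = -4 if Z_1 >= 5 else 5  [with Z_1=-1]  = 5
Z_5 = Z_4^2 + Z_2  [with Z_4=8, Z_2=5]  = 69
Without intervention: Z_2 = -4 if Z_1 >= 5 else 5  [with Z_1=-1]  = 5; Z_4 = -2Z_2 + Z_1 - 1  [with Z_2=5, Z_1=-1]  = -12; Z_5 = Z_4^2 + Z_2  [with Z_4=-12, Z_2=5]  = 149.
Change = 69 − 149 = -80.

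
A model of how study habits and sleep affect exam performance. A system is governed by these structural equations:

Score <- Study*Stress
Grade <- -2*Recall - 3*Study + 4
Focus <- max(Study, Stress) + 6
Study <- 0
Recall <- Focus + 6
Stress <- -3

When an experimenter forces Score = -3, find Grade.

-20

Under do(Score=-3), the mechanism Score <- Study*Stress is discarded; Score is fixed at -3.
Since Grade is not a descendant of the intervened variable, it is unaffected.
Focus = max(Study, Stress) + 6  [with Study=0, Stress=-3]  = 6
Recall = Focus + 6  [with Focus=6]  = 12
Grade = -2*Recall - 3*Study + 4  [with Recall=12, Study=0]  = -20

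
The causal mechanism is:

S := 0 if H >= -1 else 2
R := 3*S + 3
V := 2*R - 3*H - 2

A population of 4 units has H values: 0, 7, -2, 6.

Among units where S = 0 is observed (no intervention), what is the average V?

-9

Observing S=0 restricts to units where S's equation naturally yields 0: H ∈ {0, 7, 6}. In that subpopulation V = 4, -17, -14, mean -9.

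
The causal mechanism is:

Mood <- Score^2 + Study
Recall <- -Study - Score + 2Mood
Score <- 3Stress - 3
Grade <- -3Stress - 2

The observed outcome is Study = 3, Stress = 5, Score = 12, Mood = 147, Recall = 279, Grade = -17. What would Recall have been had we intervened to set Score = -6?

81

do(Score=-6) replaces the equation Score <- 3Stress - 3 with the constant Score = -6.
Mood = Score^2 + Study  [with Score=-6, Study=3]  = 39
Recall = -Study - Score + 2Mood  [with Study=3, Score=-6, Mood=39]  = 81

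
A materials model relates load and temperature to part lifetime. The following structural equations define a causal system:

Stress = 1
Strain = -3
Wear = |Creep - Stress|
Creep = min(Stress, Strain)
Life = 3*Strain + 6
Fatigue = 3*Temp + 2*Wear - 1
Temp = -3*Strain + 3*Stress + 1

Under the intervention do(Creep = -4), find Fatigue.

48

Under do(Creep=-4), the mechanism Creep = min(Stress, Strain) is discarded; Creep is fixed at -4.
Temp = -3*Strain + 3*Stress + 1  [with Strain=-3, Stress=1]  = 13
Wear = |Creep - Stress|  [with Creep=-4, Stress=1]  = 5
Fatigue = 3*Temp + 2*Wear - 1  [with Temp=13, Wear=5]  = 48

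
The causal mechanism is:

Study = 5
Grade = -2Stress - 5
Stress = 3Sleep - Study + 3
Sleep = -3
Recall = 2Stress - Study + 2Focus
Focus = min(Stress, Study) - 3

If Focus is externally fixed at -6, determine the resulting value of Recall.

-39

Intervening sets Focus = -6 and removes its equation (Focus = min(Stress, Study) - 3).
Stress = 3Sleep - Study + 3  [with Sleep=-3, Study=5]  = -11
Recall = 2Stress - Study + 2Focus  [with Stress=-11, Study=5, Focus=-6]  = -39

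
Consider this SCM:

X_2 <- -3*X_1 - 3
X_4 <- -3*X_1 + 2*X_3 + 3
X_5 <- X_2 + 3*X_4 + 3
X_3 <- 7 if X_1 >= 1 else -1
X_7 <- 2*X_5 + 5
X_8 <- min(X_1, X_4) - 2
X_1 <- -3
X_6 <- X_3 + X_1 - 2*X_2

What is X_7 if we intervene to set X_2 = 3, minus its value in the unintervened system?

-6

Under do(X_2=3), the mechanism X_2 <- -3*X_1 - 3 is discarded; X_2 is fixed at 3.
X_3 = 7 if X_1 >= 1 else -1  [with X_1=-3]  = -1
X_4 = -3*X_1 + 2*X_3 + 3  [with X_1=-3, X_3=-1]  = 10
X_5 = X_2 + 3*X_4 + 3  [with X_2=3, X_4=10]  = 36
X_7 = 2*X_5 + 5  [with X_5=36]  = 77
Without intervention: X_2 = -3*X_1 - 3  [with X_1=-3]  = 6; X_3 = 7 if X_1 >= 1 else -1  [with X_1=-3]  = -1; X_4 = -3*X_1 + 2*X_3 + 3  [with X_1=-3, X_3=-1]  = 10; X_5 = X_2 + 3*X_4 + 3  [with X_2=6, X_4=10]  = 39; X_7 = 2*X_5 + 5  [with X_5=39]  = 83.
Change = 77 − 83 = -6.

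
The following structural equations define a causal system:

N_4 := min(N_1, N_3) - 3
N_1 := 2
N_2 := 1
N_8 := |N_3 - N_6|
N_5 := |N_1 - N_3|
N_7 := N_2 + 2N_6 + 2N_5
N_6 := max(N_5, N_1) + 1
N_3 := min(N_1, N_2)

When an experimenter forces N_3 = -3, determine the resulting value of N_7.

The intervention breaks the incoming arrows to N_3: N_3 := min(N_1, N_2) no longer applies, and N_3 = -3.
N_5 = |N_1 - N_3|  [with N_1=2, N_3=-3]  = 5
N_6 = max(N_5, N_1) + 1  [with N_5=5, N_1=2]  = 6
N_7 = N_2 + 2N_6 + 2N_5  [with N_2=1, N_6=6, N_5=5]  = 23

23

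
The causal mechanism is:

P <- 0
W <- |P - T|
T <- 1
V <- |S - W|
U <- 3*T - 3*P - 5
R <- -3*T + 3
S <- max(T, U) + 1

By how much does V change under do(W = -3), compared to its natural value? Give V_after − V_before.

The intervention breaks the incoming arrows to W: W <- |P - T| no longer applies, and W = -3.
U = 3*T - 3*P - 5  [with T=1, P=0]  = -2
S = max(T, U) + 1  [with T=1, U=-2]  = 2
V = |S - W|  [with S=2, W=-3]  = 5
Without intervention: W = |P - T|  [with P=0, T=1]  = 1; U = 3*T - 3*P - 5  [with T=1, P=0]  = -2; S = max(T, U) + 1  [with T=1, U=-2]  = 2; V = |S - W|  [with S=2, W=1]  = 1.
Change = 5 − 1 = 4.

4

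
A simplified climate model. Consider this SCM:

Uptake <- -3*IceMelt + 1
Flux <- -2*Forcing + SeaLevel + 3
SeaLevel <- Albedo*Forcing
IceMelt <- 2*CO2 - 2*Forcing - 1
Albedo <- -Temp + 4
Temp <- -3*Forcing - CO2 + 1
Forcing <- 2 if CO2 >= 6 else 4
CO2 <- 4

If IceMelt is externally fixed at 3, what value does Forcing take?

The intervention breaks the incoming arrows to IceMelt: IceMelt <- 2*CO2 - 2*Forcing - 1 no longer applies, and IceMelt = 3.
Since Forcing is not a descendant of the intervened variable, it is unaffected.
Forcing = 2 if CO2 >= 6 else 4  [with CO2=4]  = 4

4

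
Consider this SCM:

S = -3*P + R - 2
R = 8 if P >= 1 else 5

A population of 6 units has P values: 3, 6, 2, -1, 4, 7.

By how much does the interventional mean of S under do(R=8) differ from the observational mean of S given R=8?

2.7

The intervention sets R=8 in all 6 units regardless of P. Recomputing S per unit gives -3, -12, 0, 9, -6, -15; average -4.5.
Observing R=8 restricts to units where R's equation naturally yields 8: P ∈ {3, 6, 2, 4, 7}. In that subpopulation S = -3, -12, 0, -6, -15, mean -7.2.
Difference = -4.5 − (-7.2) = 2.7.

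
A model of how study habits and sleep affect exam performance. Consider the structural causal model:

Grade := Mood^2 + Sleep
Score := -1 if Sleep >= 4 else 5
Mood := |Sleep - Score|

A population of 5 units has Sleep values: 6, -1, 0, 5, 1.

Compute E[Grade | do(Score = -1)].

Every unit gets Score=-1 under the intervention. Grade values become 55, -1, 1, 41, 5; E[Grade|do(Score=-1)] = 20.2.

20.2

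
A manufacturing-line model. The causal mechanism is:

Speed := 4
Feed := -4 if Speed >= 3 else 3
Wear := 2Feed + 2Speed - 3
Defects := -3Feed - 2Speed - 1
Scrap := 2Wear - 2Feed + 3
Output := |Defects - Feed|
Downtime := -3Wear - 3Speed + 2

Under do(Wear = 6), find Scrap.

23

do(Wear=6) replaces the equation Wear := 2Feed + 2Speed - 3 with the constant Wear = 6.
Feed = -4 if Speed >= 3 else 3  [with Speed=4]  = -4
Scrap = 2Wear - 2Feed + 3  [with Wear=6, Feed=-4]  = 23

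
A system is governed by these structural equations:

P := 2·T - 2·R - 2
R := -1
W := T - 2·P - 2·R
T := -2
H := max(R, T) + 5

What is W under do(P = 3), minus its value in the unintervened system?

The intervention breaks the incoming arrows to P: P := 2·T - 2·R - 2 no longer applies, and P = 3.
W = T - 2·P - 2·R  [with T=-2, P=3, R=-1]  = -6
Without intervention: P = 2·T - 2·R - 2  [with T=-2, R=-1]  = -4; W = T - 2·P - 2·R  [with T=-2, P=-4, R=-1]  = 8.
Change = -6 − 8 = -14.

-14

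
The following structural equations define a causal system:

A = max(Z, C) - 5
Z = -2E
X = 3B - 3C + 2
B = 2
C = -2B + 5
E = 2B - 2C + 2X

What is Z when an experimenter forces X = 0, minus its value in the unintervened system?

do(X=0) replaces the equation X = 3B - 3C + 2 with the constant X = 0.
C = -2B + 5  [with B=2]  = 1
E = 2B - 2C + 2X  [with B=2, C=1, X=0]  = 2
Z = -2E  [with E=2]  = -4
Without intervention: C = -2B + 5  [with B=2]  = 1; X = 3B - 3C + 2  [with B=2, C=1]  = 5; E = 2B - 2C + 2X  [with B=2, C=1, X=5]  = 12; Z = -2E  [with E=12]  = -24.
Change = -4 − (-24) = 20.

20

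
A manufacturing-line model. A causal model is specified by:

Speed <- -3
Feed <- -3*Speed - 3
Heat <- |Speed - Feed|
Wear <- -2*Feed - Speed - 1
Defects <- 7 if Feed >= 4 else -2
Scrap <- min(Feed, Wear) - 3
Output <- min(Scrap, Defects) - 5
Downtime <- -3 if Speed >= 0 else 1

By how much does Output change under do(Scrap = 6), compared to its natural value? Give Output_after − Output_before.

Intervening sets Scrap = 6 and removes its equation (Scrap <- min(Feed, Wear) - 3).
Feed = -3*Speed - 3  [with Speed=-3]  = 6
Defects = 7 if Feed >= 4 else -2  [with Feed=6]  = 7
Output = min(Scrap, Defects) - 5  [with Scrap=6, Defects=7]  = 1
Without intervention: Feed = -3*Speed - 3  [with Speed=-3]  = 6; Wear = -2*Feed - Speed - 1  [with Feed=6, Speed=-3]  = -10; Defects = 7 if Feed >= 4 else -2  [with Feed=6]  = 7; Scrap = min(Feed, Wear) - 3  [with Feed=6, Wear=-10]  = -13; Output = min(Scrap, Defects) - 5  [with Scrap=-13, Defects=7]  = -18.
Change = 1 − (-18) = 19.

19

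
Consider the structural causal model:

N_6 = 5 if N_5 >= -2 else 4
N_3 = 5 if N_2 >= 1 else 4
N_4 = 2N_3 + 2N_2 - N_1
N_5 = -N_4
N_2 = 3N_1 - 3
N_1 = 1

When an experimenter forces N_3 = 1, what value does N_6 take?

The intervention breaks the incoming arrows to N_3: N_3 = 5 if N_2 >= 1 else 4 no longer applies, and N_3 = 1.
N_2 = 3N_1 - 3  [with N_1=1]  = 0
N_4 = 2N_3 + 2N_2 - N_1  [with N_3=1, N_2=0, N_1=1]  = 1
N_5 = -N_4  [with N_4=1]  = -1
N_6 = 5 if N_5 >= -2 else 4  [with N_5=-1]  = 5

5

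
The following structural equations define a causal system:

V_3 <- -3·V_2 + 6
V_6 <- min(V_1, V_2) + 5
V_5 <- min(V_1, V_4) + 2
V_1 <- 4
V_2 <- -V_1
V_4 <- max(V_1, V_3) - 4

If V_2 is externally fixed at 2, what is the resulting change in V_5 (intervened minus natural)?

-4

do(V_2=2) replaces the equation V_2 <- -V_1 with the constant V_2 = 2.
V_3 = -3·V_2 + 6  [with V_2=2]  = 0
V_4 = max(V_1, V_3) - 4  [with V_1=4, V_3=0]  = 0
V_5 = min(V_1, V_4) + 2  [with V_1=4, V_4=0]  = 2
Without intervention: V_2 = -V_1  [with V_1=4]  = -4; V_3 = -3·V_2 + 6  [with V_2=-4]  = 18; V_4 = max(V_1, V_3) - 4  [with V_1=4, V_3=18]  = 14; V_5 = min(V_1, V_4) + 2  [with V_1=4, V_4=14]  = 6.
Change = 2 − 6 = -4.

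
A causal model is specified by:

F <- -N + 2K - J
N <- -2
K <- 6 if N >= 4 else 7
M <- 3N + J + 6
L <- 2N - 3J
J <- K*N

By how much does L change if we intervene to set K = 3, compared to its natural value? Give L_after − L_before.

do(K=3) replaces the equation K <- 6 if N >= 4 else 7 with the constant K = 3.
J = K*N  [with K=3, N=-2]  = -6
L = 2N - 3J  [with N=-2, J=-6]  = 14
Without intervention: K = 6 if N >= 4 else 7  [with N=-2]  = 7; J = K*N  [with K=7, N=-2]  = -14; L = 2N - 3J  [with N=-2, J=-14]  = 38.
Change = 14 − 38 = -24.

-24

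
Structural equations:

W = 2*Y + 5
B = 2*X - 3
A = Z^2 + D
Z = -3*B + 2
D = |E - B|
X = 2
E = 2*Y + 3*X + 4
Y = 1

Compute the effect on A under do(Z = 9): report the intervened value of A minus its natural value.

Intervening sets Z = 9 and removes its equation (Z = -3*B + 2).
B = 2*X - 3  [with X=2]  = 1
E = 2*Y + 3*X + 4  [with Y=1, X=2]  = 12
D = |E - B|  [with E=12, B=1]  = 11
A = Z^2 + D  [with Z=9, D=11]  = 92
Without intervention: B = 2*X - 3  [with X=2]  = 1; E = 2*Y + 3*X + 4  [with Y=1, X=2]  = 12; D = |E - B|  [with E=12, B=1]  = 11; Z = -3*B + 2  [with B=1]  = -1; A = Z^2 + D  [with Z=-1, D=11]  = 12.
Change = 92 − 12 = 80.

80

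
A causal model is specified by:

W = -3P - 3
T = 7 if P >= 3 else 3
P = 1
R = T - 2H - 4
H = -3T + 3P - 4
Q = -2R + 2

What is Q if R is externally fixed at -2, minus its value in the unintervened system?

42

Intervening sets R = -2 and removes its equation (R = T - 2H - 4).
Q = -2R + 2  [with R=-2]  = 6
Without intervention: T = 7 if P >= 3 else 3  [with P=1]  = 3; H = -3T + 3P - 4  [with T=3, P=1]  = -10; R = T - 2H - 4  [with T=3, H=-10]  = 19; Q = -2R + 2  [with R=19]  = -36.
Change = 6 − (-36) = 42.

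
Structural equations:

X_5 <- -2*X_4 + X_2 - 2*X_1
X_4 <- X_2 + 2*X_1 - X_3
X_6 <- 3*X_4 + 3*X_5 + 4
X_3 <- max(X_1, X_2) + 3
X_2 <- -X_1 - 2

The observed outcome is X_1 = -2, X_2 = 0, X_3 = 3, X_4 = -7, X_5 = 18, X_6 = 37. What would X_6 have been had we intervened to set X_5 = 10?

13

The intervention breaks the incoming arrows to X_5: X_5 <- -2*X_4 + X_2 - 2*X_1 no longer applies, and X_5 = 10.
X_2 = -X_1 - 2  [with X_1=-2]  = 0
X_3 = max(X_1, X_2) + 3  [with X_1=-2, X_2=0]  = 3
X_4 = X_2 + 2*X_1 - X_3  [with X_2=0, X_1=-2, X_3=3]  = -7
X_6 = 3*X_4 + 3*X_5 + 4  [with X_4=-7, X_5=10]  = 13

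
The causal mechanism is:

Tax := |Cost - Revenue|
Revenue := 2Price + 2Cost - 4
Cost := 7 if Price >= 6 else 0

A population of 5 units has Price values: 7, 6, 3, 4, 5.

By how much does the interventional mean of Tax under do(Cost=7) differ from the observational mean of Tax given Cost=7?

do(Cost=7) breaks Cost's dependence on Price. With Cost=7 fixed, Tax across the units is 17, 15, 9, 11, 13, mean 13.
Observing Cost=7 restricts to units where Cost's equation naturally yields 7: Price ∈ {7, 6}. In that subpopulation Tax = 17, 15, mean 16.
Difference = 13 − 16 = -3.

-3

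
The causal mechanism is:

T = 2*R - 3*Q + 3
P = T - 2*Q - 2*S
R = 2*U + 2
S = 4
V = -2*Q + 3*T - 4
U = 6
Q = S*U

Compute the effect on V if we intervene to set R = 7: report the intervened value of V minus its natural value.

-42

The intervention breaks the incoming arrows to R: R = 2*U + 2 no longer applies, and R = 7.
Q = S*U  [with S=4, U=6]  = 24
T = 2*R - 3*Q + 3  [with R=7, Q=24]  = -55
V = -2*Q + 3*T - 4  [with Q=24, T=-55]  = -217
Without intervention: R = 2*U + 2  [with U=6]  = 14; Q = S*U  [with S=4, U=6]  = 24; T = 2*R - 3*Q + 3  [with R=14, Q=24]  = -41; V = -2*Q + 3*T - 4  [with Q=24, T=-41]  = -175.
Change = -217 − (-175) = -42.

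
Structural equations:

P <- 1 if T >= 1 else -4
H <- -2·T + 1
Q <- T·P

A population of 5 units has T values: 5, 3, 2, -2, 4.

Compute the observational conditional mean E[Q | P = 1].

3.5

E[Q|P=1] averages over only the 4 units with P=1 (T = 5, 3, 2, 4): Q = 5, 3, 2, 4, mean 3.5.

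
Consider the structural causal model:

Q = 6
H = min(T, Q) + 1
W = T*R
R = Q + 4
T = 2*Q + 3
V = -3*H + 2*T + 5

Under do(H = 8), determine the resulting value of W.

150

do(H=8) replaces the equation H = min(T, Q) + 1 with the constant H = 8.
W is not downstream of the intervention, so its value is determined by the original equations.
T = 2*Q + 3  [with Q=6]  = 15
R = Q + 4  [with Q=6]  = 10
W = T*R  [with T=15, R=10]  = 150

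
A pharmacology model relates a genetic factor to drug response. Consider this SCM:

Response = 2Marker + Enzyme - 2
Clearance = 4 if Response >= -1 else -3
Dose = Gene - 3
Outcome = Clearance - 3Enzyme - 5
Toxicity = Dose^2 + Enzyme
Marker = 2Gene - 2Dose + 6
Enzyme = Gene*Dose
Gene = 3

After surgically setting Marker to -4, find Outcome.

do(Marker=-4) replaces the equation Marker = 2Gene - 2Dose + 6 with the constant Marker = -4.
Dose = Gene - 3  [with Gene=3]  = 0
Enzyme = Gene*Dose  [with Gene=3, Dose=0]  = 0
Response = 2Marker + Enzyme - 2  [with Marker=-4, Enzyme=0]  = -10
Clearance = 4 if Response >= -1 else -3  [with Response=-10]  = -3
Outcome = Clearance - 3Enzyme - 5  [with Clearance=-3, Enzyme=0]  = -8

-8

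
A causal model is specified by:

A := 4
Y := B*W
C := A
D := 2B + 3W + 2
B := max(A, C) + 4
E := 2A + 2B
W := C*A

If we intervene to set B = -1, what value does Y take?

-16

Intervening sets B = -1 and removes its equation (B := max(A, C) + 4).
C = A  [with A=4]  = 4
W = C*A  [with C=4, A=4]  = 16
Y = B*W  [with B=-1, W=16]  = -16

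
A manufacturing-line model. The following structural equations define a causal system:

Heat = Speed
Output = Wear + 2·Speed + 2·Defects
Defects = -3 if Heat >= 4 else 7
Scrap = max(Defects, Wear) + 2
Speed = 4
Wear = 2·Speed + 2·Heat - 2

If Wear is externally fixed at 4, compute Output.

The intervention breaks the incoming arrows to Wear: Wear = 2·Speed + 2·Heat - 2 no longer applies, and Wear = 4.
Heat = Speed  [with Speed=4]  = 4
Defects = -3 if Heat >= 4 else 7  [with Heat=4]  = -3
Output = Wear + 2·Speed + 2·Defects  [with Wear=4, Speed=4, Defects=-3]  = 6

6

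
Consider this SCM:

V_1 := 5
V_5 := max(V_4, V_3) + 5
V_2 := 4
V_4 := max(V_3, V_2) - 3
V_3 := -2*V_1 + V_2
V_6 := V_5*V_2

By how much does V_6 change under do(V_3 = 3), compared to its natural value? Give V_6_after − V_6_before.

8

The intervention breaks the incoming arrows to V_3: V_3 := -2*V_1 + V_2 no longer applies, and V_3 = 3.
V_4 = max(V_3, V_2) - 3  [with V_3=3, V_2=4]  = 1
V_5 = max(V_4, V_3) + 5  [with V_4=1, V_3=3]  = 8
V_6 = V_5*V_2  [with V_5=8, V_2=4]  = 32
Without intervention: V_3 = -2*V_1 + V_2  [with V_1=5, V_2=4]  = -6; V_4 = max(V_3, V_2) - 3  [with V_3=-6, V_2=4]  = 1; V_5 = max(V_4, V_3) + 5  [with V_4=1, V_3=-6]  = 6; V_6 = V_5*V_2  [with V_5=6, V_2=4]  = 24.
Change = 32 − 24 = 8.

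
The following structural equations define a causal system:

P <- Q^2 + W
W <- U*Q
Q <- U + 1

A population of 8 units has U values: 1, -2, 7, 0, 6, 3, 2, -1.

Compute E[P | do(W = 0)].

do(W=0) breaks W's dependence on U. With W=0 fixed, P across the units is 4, 1, 64, 1, 49, 16, 9, 0, mean 18.

18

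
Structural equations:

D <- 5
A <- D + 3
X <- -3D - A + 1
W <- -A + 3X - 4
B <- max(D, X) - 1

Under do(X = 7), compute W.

The intervention breaks the incoming arrows to X: X <- -3D - A + 1 no longer applies, and X = 7.
A = D + 3  [with D=5]  = 8
W = -A + 3X - 4  [with A=8, X=7]  = 9

9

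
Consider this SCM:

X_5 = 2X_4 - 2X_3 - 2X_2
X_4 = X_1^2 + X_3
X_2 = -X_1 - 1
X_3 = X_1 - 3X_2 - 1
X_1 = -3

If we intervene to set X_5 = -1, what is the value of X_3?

do(X_5=-1) replaces the equation X_5 = 2X_4 - 2X_3 - 2X_2 with the constant X_5 = -1.
X_3 is not downstream of the intervention, so its value is determined by the original equations.
X_2 = -X_1 - 1  [with X_1=-3]  = 2
X_3 = X_1 - 3X_2 - 1  [with X_1=-3, X_2=2]  = -10

-10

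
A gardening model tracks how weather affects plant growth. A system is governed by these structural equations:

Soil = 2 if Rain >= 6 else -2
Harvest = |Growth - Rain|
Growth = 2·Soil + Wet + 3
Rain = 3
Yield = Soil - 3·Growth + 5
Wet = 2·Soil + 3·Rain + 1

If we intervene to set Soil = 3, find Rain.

3

Under do(Soil=3), the mechanism Soil = 2 if Rain >= 6 else -2 is discarded; Soil is fixed at 3.
Rain is not downstream of the intervention, so its value is determined by the original equations.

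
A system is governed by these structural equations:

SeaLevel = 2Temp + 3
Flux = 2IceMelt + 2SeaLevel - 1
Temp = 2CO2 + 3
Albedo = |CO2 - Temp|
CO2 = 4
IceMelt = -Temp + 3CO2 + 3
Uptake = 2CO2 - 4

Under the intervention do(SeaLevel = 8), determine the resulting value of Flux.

23

The intervention breaks the incoming arrows to SeaLevel: SeaLevel = 2Temp + 3 no longer applies, and SeaLevel = 8.
Temp = 2CO2 + 3  [with CO2=4]  = 11
IceMelt = -Temp + 3CO2 + 3  [with Temp=11, CO2=4]  = 4
Flux = 2IceMelt + 2SeaLevel - 1  [with IceMelt=4, SeaLevel=8]  = 23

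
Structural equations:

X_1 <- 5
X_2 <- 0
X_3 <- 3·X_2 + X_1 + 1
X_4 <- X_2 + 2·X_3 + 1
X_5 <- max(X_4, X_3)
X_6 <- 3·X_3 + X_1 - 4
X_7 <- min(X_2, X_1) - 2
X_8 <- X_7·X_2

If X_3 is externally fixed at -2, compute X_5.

do(X_3=-2) replaces the equation X_3 <- 3·X_2 + X_1 + 1 with the constant X_3 = -2.
X_4 = X_2 + 2·X_3 + 1  [with X_2=0, X_3=-2]  = -3
X_5 = max(X_4, X_3)  [with X_4=-3, X_3=-2]  = -2

-2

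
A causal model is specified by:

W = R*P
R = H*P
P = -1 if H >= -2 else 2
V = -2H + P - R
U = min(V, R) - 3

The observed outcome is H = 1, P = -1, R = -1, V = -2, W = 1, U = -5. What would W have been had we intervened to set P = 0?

do(P=0) replaces the equation P = -1 if H >= -2 else 2 with the constant P = 0.
R = H*P  [with H=1, P=0]  = 0
W = R*P  [with R=0, P=0]  = 0

0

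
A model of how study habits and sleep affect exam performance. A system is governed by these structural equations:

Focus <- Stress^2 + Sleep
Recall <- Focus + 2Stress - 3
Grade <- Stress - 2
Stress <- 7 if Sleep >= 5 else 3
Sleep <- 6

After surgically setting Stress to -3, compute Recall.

Under do(Stress=-3), the mechanism Stress <- 7 if Sleep >= 5 else 3 is discarded; Stress is fixed at -3.
Focus = Stress^2 + Sleep  [with Stress=-3, Sleep=6]  = 15
Recall = Focus + 2Stress - 3  [with Focus=15, Stress=-3]  = 6

6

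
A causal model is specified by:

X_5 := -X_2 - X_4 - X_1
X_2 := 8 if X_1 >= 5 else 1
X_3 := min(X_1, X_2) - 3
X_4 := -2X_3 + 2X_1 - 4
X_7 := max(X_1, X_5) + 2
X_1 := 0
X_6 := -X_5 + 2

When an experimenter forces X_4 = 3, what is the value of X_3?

-3

Under do(X_4=3), the mechanism X_4 := -2X_3 + 2X_1 - 4 is discarded; X_4 is fixed at 3.
Since X_3 is not a descendant of the intervened variable, it is unaffected.
X_2 = 8 if X_1 >= 5 else 1  [with X_1=0]  = 1
X_3 = min(X_1, X_2) - 3  [with X_1=0, X_2=1]  = -3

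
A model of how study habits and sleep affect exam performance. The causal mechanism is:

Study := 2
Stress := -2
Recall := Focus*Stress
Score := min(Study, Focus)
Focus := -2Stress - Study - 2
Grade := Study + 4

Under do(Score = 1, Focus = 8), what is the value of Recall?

-16

The joint intervention fixes Score = 1, Focus = 8, removing each variable's own equation.
Recall = Focus*Stress  [with Focus=8, Stress=-2]  = -16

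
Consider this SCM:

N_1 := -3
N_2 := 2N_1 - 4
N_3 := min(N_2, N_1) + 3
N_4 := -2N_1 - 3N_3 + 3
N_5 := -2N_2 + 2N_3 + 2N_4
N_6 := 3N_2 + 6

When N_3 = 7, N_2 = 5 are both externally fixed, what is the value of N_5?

Setting N_3 = 7, N_2 = 5 by intervention discards those variables' equations.
N_4 = -2N_1 - 3N_3 + 3  [with N_1=-3, N_3=7]  = -12
N_5 = -2N_2 + 2N_3 + 2N_4  [with N_2=5, N_3=7, N_4=-12]  = -20

-20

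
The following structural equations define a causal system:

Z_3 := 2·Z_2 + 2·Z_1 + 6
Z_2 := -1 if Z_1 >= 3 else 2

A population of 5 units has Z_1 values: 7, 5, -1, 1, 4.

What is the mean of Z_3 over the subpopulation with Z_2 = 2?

10

E[Z_3|Z_2=2] averages over only the 2 units with Z_2=2 (Z_1 = -1, 1): Z_3 = 8, 12, mean 10.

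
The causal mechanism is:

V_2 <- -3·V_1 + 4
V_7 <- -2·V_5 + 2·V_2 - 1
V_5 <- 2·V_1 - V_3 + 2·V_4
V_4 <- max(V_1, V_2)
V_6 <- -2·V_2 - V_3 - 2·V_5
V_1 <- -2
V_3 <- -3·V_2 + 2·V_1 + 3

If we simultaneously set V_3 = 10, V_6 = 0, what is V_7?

Under do(V_3 = 10, V_6 = 0), each intervened variable's structural equation is replaced by its fixed value.
V_2 = -3·V_1 + 4  [with V_1=-2]  = 10
V_4 = max(V_1, V_2)  [with V_1=-2, V_2=10]  = 10
V_5 = 2·V_1 - V_3 + 2·V_4  [with V_1=-2, V_3=10, V_4=10]  = 6
V_7 = -2·V_5 + 2·V_2 - 1  [with V_5=6, V_2=10]  = 7

7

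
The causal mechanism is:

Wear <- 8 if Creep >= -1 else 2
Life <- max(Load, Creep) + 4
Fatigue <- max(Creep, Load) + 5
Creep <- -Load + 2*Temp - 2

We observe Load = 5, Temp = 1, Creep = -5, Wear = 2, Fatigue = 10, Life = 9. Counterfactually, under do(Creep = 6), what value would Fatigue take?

11

do(Creep=6) replaces the equation Creep <- -Load + 2*Temp - 2 with the constant Creep = 6.
Fatigue = max(Creep, Load) + 5  [with Creep=6, Load=5]  = 11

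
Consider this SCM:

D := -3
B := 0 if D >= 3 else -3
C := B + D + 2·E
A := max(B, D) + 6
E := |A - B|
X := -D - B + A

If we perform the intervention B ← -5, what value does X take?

11

do(B=-5) replaces the equation B := 0 if D >= 3 else -3 with the constant B = -5.
A = max(B, D) + 6  [with B=-5, D=-3]  = 3
X = -D - B + A  [with D=-3, B=-5, A=3]  = 11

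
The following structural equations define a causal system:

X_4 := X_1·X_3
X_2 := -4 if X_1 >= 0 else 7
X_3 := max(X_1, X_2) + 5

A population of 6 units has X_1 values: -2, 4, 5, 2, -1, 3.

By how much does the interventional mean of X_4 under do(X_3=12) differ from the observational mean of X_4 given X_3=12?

40

Every unit gets X_3=12 under the intervention. X_4 values become -24, 48, 60, 24, -12, 36; E[X_4|do(X_3=12)] = 22.
E[X_4|X_3=12] averages over only the 2 units with X_3=12 (X_1 = -2, -1): X_4 = -24, -12, mean -18.
Difference = 22 − (-18) = 40.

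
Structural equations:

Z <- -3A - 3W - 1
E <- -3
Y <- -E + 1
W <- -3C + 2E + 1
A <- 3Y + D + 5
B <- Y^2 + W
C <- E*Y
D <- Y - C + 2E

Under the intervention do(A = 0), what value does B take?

Under do(A=0), the mechanism A <- 3Y + D + 5 is discarded; A is fixed at 0.
Since B is not a descendant of the intervened variable, it is unaffected.
Y = -E + 1  [with E=-3]  = 4
C = E*Y  [with E=-3, Y=4]  = -12
W = -3C + 2E + 1  [with C=-12, E=-3]  = 31
B = Y^2 + W  [with Y=4, W=31]  = 47

47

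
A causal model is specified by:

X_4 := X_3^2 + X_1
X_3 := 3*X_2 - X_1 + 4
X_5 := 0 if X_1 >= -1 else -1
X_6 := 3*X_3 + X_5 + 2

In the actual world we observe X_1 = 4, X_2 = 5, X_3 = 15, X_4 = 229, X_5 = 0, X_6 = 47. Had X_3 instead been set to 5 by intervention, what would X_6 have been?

17

The intervention breaks the incoming arrows to X_3: X_3 := 3*X_2 - X_1 + 4 no longer applies, and X_3 = 5.
X_5 = 0 if X_1 >= -1 else -1  [with X_1=4]  = 0
X_6 = 3*X_3 + X_5 + 2  [with X_3=5, X_5=0]  = 17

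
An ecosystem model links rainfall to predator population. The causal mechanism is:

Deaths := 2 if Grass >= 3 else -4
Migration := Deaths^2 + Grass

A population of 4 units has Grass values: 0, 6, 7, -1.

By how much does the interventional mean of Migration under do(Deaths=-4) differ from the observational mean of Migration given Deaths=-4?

3.5

The intervention sets Deaths=-4 in all 4 units regardless of Grass. Recomputing Migration per unit gives 16, 22, 23, 15; average 19.
Conditioning on Deaths=-4 selects the 2 unit(s) with Grass ∈ {0, -1}. Their Migration values: 16, 15. Mean = 15.5.
Difference = 19 − 15.5 = 3.5.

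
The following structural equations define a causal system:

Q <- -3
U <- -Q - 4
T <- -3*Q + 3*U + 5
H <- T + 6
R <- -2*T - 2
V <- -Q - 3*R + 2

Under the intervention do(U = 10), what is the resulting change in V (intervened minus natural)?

Under do(U=10), the mechanism U <- -Q - 4 is discarded; U is fixed at 10.
T = -3*Q + 3*U + 5  [with Q=-3, U=10]  = 44
R = -2*T - 2  [with T=44]  = -90
V = -Q - 3*R + 2  [with Q=-3, R=-90]  = 275
Without intervention: U = -Q - 4  [with Q=-3]  = -1; T = -3*Q + 3*U + 5  [with Q=-3, U=-1]  = 11; R = -2*T - 2  [with T=11]  = -24; V = -Q - 3*R + 2  [with Q=-3, R=-24]  = 77.
Change = 275 − 77 = 198.

198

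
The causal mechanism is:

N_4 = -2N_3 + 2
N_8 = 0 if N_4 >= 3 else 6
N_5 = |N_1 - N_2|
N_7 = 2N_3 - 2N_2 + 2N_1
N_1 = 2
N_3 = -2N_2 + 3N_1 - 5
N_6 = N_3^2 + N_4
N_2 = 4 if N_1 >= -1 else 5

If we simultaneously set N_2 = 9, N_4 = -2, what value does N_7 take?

-48

Setting N_2 = 9, N_4 = -2 by intervention discards those variables' equations.
N_3 = -2N_2 + 3N_1 - 5  [with N_2=9, N_1=2]  = -17
N_7 = 2N_3 - 2N_2 + 2N_1  [with N_3=-17, N_2=9, N_1=2]  = -48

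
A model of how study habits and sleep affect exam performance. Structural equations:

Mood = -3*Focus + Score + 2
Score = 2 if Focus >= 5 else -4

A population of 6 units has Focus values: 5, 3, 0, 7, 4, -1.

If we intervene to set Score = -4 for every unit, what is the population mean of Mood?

-11

Under do(Score=-4), Score's equation is replaced by Score=-4 for every unit. Per-unit Mood: -17, -11, -2, -23, -14, 1. Mean = -11.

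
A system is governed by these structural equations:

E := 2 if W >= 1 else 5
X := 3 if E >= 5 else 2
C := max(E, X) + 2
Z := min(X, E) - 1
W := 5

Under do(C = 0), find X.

2

do(C=0) replaces the equation C := max(E, X) + 2 with the constant C = 0.
X is not downstream of the intervention, so its value is determined by the original equations.
E = 2 if W >= 1 else 5  [with W=5]  = 2
X = 3 if E >= 5 else 2  [with E=2]  = 2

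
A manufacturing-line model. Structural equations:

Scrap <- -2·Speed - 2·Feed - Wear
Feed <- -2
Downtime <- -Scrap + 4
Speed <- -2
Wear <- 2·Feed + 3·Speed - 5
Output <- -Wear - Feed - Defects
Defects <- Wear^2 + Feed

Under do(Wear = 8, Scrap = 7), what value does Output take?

Setting Wear = 8, Scrap = 7 by intervention discards those variables' equations.
Defects = Wear^2 + Feed  [with Wear=8, Feed=-2]  = 62
Output = -Wear - Feed - Defects  [with Wear=8, Feed=-2, Defects=62]  = -68

-68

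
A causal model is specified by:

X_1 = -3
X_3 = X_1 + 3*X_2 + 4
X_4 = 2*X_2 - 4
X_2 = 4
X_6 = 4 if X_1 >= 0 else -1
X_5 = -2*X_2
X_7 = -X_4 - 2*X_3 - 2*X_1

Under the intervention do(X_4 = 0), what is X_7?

The intervention breaks the incoming arrows to X_4: X_4 = 2*X_2 - 4 no longer applies, and X_4 = 0.
X_3 = X_1 + 3*X_2 + 4  [with X_1=-3, X_2=4]  = 13
X_7 = -X_4 - 2*X_3 - 2*X_1  [with X_4=0, X_3=13, X_1=-3]  = -20

-20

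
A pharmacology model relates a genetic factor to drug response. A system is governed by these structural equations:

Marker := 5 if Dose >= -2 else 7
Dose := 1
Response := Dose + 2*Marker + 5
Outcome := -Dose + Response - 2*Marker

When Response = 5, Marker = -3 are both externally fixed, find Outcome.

10

The joint intervention fixes Response = 5, Marker = -3, removing each variable's own equation.
Outcome = -Dose + Response - 2*Marker  [with Dose=1, Response=5, Marker=-3]  = 10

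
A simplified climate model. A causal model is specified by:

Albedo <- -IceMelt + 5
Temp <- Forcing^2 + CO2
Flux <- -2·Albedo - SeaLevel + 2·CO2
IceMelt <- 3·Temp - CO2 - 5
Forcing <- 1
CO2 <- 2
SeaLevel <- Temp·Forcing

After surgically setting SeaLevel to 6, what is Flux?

-8

Intervening sets SeaLevel = 6 and removes its equation (SeaLevel <- Temp·Forcing).
Temp = Forcing^2 + CO2  [with Forcing=1, CO2=2]  = 3
IceMelt = 3·Temp - CO2 - 5  [with Temp=3, CO2=2]  = 2
Albedo = -IceMelt + 5  [with IceMelt=2]  = 3
Flux = -2·Albedo - SeaLevel + 2·CO2  [with Albedo=3, SeaLevel=6, CO2=2]  = -8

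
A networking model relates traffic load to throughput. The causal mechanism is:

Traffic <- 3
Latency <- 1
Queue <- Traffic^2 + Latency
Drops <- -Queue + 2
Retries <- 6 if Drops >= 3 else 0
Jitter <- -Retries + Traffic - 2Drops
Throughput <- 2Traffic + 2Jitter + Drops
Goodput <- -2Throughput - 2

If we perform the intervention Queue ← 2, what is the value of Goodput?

-26

The intervention breaks the incoming arrows to Queue: Queue <- Traffic^2 + Latency no longer applies, and Queue = 2.
Drops = -Queue + 2  [with Queue=2]  = 0
Retries = 6 if Drops >= 3 else 0  [with Drops=0]  = 0
Jitter = -Retries + Traffic - 2Drops  [with Retries=0, Traffic=3, Drops=0]  = 3
Throughput = 2Traffic + 2Jitter + Drops  [with Traffic=3, Jitter=3, Drops=0]  = 12
Goodput = -2Throughput - 2  [with Throughput=12]  = -26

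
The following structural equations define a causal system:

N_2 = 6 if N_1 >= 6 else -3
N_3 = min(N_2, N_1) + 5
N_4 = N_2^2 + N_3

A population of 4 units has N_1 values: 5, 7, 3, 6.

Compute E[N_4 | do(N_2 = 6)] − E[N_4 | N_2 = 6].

-1

Every unit gets N_2=6 under the intervention. N_4 values become 46, 47, 44, 47; E[N_4|do(N_2=6)] = 46.
Observing N_2=6 restricts to units where N_2's equation naturally yields 6: N_1 ∈ {7, 6}. In that subpopulation N_4 = 47, 47, mean 47.
Difference = 46 − 47 = -1.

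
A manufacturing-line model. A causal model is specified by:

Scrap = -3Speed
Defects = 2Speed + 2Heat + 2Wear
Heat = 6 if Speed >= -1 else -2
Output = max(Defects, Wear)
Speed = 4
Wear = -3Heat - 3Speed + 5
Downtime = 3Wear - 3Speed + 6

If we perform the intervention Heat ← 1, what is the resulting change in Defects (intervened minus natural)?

Under do(Heat=1), the mechanism Heat = 6 if Speed >= -1 else -2 is discarded; Heat is fixed at 1.
Wear = -3Heat - 3Speed + 5  [with Heat=1, Speed=4]  = -10
Defects = 2Speed + 2Heat + 2Wear  [with Speed=4, Heat=1, Wear=-10]  = -10
Without intervention: Heat = 6 if Speed >= -1 else -2  [with Speed=4]  = 6; Wear = -3Heat - 3Speed + 5  [with Heat=6, Speed=4]  = -25; Defects = 2Speed + 2Heat + 2Wear  [with Speed=4, Heat=6, Wear=-25]  = -30.
Change = -10 − (-30) = 20.

20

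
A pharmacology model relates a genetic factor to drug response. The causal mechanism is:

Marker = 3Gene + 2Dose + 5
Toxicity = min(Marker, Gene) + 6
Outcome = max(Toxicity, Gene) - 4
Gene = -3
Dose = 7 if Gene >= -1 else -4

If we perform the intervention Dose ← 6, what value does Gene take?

Under do(Dose=6), the mechanism Dose = 7 if Gene >= -1 else -4 is discarded; Dose is fixed at 6.
Gene is not downstream of the intervention, so its value is determined by the original equations.

-3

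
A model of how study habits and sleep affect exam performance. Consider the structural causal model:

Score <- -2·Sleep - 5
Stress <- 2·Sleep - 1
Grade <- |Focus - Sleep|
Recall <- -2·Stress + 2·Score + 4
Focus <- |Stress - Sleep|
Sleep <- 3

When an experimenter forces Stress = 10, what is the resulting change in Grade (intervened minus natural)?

Under do(Stress=10), the mechanism Stress <- 2·Sleep - 1 is discarded; Stress is fixed at 10.
Focus = |Stress - Sleep|  [with Stress=10, Sleep=3]  = 7
Grade = |Focus - Sleep|  [with Focus=7, Sleep=3]  = 4
Without intervention: Stress = 2·Sleep - 1  [with Sleep=3]  = 5; Focus = |Stress - Sleep|  [with Stress=5, Sleep=3]  = 2; Grade = |Focus - Sleep|  [with Focus=2, Sleep=3]  = 1.
Change = 4 − 1 = 3.

3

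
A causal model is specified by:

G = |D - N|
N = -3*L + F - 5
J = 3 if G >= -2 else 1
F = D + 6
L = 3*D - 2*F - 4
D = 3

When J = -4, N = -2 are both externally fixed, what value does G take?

5

Setting J = -4, N = -2 by intervention discards those variables' equations.
G = |D - N|  [with D=3, N=-2]  = 5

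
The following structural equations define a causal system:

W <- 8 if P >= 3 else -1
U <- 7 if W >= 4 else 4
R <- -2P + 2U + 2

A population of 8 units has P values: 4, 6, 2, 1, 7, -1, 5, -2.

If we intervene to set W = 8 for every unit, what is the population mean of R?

10.5

Every unit gets W=8 under the intervention. R values become 8, 4, 12, 14, 2, 18, 6, 20; E[R|do(W=8)] = 10.5.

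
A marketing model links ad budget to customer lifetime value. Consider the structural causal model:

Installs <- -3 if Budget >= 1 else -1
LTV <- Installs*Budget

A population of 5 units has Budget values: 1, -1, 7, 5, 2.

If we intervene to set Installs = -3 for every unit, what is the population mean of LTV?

-8.4

Under do(Installs=-3), Installs's equation is replaced by Installs=-3 for every unit. Per-unit LTV: -3, 3, -21, -15, -6. Mean = -8.4.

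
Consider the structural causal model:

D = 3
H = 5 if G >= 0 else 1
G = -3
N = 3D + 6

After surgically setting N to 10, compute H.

The intervention breaks the incoming arrows to N: N = 3D + 6 no longer applies, and N = 10.
H is not downstream of the intervention, so its value is determined by the original equations.
H = 5 if G >= 0 else 1  [with G=-3]  = 1

1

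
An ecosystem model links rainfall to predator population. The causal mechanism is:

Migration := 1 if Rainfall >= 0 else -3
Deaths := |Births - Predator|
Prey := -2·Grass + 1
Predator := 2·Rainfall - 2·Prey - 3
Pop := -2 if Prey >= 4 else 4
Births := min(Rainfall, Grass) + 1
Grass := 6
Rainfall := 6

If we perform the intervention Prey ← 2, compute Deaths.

The intervention breaks the incoming arrows to Prey: Prey := -2·Grass + 1 no longer applies, and Prey = 2.
Predator = 2·Rainfall - 2·Prey - 3  [with Rainfall=6, Prey=2]  = 5
Births = min(Rainfall, Grass) + 1  [with Rainfall=6, Grass=6]  = 7
Deaths = |Births - Predator|  [with Births=7, Predator=5]  = 2

2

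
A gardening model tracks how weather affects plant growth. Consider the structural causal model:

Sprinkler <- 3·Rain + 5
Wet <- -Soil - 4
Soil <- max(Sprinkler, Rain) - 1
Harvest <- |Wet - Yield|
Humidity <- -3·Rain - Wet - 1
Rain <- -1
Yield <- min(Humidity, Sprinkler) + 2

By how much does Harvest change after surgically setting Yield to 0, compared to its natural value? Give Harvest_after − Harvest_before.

-4

Intervening sets Yield = 0 and removes its equation (Yield <- min(Humidity, Sprinkler) + 2).
Sprinkler = 3·Rain + 5  [with Rain=-1]  = 2
Soil = max(Sprinkler, Rain) - 1  [with Sprinkler=2, Rain=-1]  = 1
Wet = -Soil - 4  [with Soil=1]  = -5
Harvest = |Wet - Yield|  [with Wet=-5, Yield=0]  = 5
Without intervention: Sprinkler = 3·Rain + 5  [with Rain=-1]  = 2; Soil = max(Sprinkler, Rain) - 1  [with Sprinkler=2, Rain=-1]  = 1; Wet = -Soil - 4  [with Soil=1]  = -5; Humidity = -3·Rain - Wet - 1  [with Rain=-1, Wet=-5]  = 7; Yield = min(Humidity, Sprinkler) + 2  [with Humidity=7, Sprinkler=2]  = 4; Harvest = |Wet - Yield|  [with Wet=-5, Yield=4]  = 9.
Change = 5 − 9 = -4.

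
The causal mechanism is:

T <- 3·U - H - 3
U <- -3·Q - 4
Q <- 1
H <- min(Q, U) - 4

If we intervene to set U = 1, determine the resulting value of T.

3

Under do(U=1), the mechanism U <- -3·Q - 4 is discarded; U is fixed at 1.
H = min(Q, U) - 4  [with Q=1, U=1]  = -3
T = 3·U - H - 3  [with U=1, H=-3]  = 3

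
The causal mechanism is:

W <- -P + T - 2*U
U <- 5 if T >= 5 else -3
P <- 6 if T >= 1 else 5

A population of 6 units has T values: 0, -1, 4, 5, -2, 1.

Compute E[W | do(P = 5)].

Every unit gets P=5 under the intervention. W values become 1, 0, 5, -10, -1, 2; E[W|do(P=5)] = -0.5.

-0.5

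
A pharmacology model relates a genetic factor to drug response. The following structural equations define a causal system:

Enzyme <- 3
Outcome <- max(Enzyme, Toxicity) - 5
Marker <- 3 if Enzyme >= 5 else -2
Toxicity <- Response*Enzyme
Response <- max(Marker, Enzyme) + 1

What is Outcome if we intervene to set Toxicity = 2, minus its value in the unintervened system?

Intervening sets Toxicity = 2 and removes its equation (Toxicity <- Response*Enzyme).
Outcome = max(Enzyme, Toxicity) - 5  [with Enzyme=3, Toxicity=2]  = -2
Without intervention: Marker = 3 if Enzyme >= 5 else -2  [with Enzyme=3]  = -2; Response = max(Marker, Enzyme) + 1  [with Marker=-2, Enzyme=3]  = 4; Toxicity = Response*Enzyme  [with Response=4, Enzyme=3]  = 12; Outcome = max(Enzyme, Toxicity) - 5  [with Enzyme=3, Toxicity=12]  = 7.
Change = -2 − 7 = -9.

-9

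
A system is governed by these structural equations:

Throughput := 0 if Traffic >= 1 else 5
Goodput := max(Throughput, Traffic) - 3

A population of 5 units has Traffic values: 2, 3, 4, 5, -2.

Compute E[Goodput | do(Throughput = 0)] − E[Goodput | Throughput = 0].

-0.7

do(Throughput=0) breaks Throughput's dependence on Traffic. With Throughput=0 fixed, Goodput across the units is -1, 0, 1, 2, -3, mean -0.2.
Conditioning on Throughput=0 selects the 4 unit(s) with Traffic ∈ {2, 3, 4, 5}. Their Goodput values: -1, 0, 1, 2. Mean = 0.5.
Difference = -0.2 − 0.5 = -0.7.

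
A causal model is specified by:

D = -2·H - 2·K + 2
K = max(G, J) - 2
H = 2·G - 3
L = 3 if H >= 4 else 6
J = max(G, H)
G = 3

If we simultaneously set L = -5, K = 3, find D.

-10

Setting L = -5, K = 3 by intervention discards those variables' equations.
H = 2·G - 3  [with G=3]  = 3
D = -2·H - 2·K + 2  [with H=3, K=3]  = -10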